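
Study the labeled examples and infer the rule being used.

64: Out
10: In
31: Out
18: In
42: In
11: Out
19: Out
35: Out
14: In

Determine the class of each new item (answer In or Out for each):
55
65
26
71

Out, Out, In, Out

Checking candidate rules against both groups, what survives is: ≡ 2 (mod 4).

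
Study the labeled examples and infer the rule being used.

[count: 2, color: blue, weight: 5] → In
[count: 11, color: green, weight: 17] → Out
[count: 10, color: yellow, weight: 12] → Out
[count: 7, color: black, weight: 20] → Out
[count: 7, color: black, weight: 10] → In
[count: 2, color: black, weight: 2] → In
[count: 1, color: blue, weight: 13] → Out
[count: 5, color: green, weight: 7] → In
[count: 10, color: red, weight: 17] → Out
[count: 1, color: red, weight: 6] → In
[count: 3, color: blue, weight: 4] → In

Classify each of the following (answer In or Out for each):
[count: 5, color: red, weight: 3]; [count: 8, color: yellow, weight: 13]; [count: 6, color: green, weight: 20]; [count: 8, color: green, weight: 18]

The rule appears to be: weight ≤ 10.
[count: 5, color: red, weight: 3]: weight = 3, has this property → In.
[count: 8, color: yellow, weight: 13]: weight = 13, doesn't match → Out.
[count: 6, color: green, weight: 20]: weight = 20, doesn't match → Out.
[count: 8, color: green, weight: 18]: weight = 18, doesn't match → Out.

In, Out, Out, Out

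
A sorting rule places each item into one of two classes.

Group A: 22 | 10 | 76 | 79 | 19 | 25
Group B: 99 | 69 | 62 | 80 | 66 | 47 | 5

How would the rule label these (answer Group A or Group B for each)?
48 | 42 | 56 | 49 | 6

The pattern is that an item is 'Group A' exactly when: ≡ 1 (mod 3).
48 → 48 mod 3 = 0 → Group B.
42 → 42 mod 3 = 0 → Group B.
56 → 56 mod 3 = 2 → Group B.
49 → 49 mod 3 = 1 → Group A.
6 → 6 mod 3 = 0 → Group B.

Group B, Group B, Group B, Group A, Group B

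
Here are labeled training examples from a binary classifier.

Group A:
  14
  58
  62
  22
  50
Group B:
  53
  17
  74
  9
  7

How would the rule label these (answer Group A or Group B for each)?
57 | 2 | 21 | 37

The classifier is using: even AND at most 62.
57: 57 is odd, 57 ≤ 62 — lacks this property, so Group B.
2: 2 is even, 2 ≤ 62 — checks out, so Group A.
21: 21 is odd, 21 ≤ 62 — lacks this property, so Group B.
37: 37 is odd, 37 ≤ 62 — lacks this property, so Group B.

Group B, Group A, Group B, Group B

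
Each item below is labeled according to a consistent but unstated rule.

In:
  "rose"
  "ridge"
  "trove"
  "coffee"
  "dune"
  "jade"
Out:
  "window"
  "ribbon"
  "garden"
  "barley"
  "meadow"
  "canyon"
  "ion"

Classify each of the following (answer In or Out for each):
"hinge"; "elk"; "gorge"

In, Out, In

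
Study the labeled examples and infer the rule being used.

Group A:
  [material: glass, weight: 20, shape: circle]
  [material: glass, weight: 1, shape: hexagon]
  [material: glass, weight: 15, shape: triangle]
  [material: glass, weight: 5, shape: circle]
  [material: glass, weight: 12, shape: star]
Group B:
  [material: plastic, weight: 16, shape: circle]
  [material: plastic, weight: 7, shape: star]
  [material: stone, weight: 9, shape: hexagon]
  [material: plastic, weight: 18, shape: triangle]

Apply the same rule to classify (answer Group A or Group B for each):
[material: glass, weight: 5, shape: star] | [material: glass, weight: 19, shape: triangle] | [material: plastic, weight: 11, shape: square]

Group A, Group A, Group B

'Group A' ⟺ material is glass.
[material: glass, weight: 5, shape: star]: material is glass, matches → Group A. [material: glass, weight: 19, shape: triangle]: material is glass, matches → Group A. [material: plastic, weight: 11, shape: square]: material is plastic, does not pass → Group B.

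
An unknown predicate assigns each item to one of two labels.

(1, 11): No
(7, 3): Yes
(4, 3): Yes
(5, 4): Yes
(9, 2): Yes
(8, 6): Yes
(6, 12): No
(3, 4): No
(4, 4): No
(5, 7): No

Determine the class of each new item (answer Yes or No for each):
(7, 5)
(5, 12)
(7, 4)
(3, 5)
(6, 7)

Yes, No, Yes, No, No

All 'Yes' examples share one property — first > second — and every 'No' example lacks it.
Yes: (7, 5), since 7 > 5. No: (5, 12), since 5 < 12. Yes: (7, 4), since 7 > 4. No: (3, 5), since 3 < 5. No: (6, 7), since 6 < 7.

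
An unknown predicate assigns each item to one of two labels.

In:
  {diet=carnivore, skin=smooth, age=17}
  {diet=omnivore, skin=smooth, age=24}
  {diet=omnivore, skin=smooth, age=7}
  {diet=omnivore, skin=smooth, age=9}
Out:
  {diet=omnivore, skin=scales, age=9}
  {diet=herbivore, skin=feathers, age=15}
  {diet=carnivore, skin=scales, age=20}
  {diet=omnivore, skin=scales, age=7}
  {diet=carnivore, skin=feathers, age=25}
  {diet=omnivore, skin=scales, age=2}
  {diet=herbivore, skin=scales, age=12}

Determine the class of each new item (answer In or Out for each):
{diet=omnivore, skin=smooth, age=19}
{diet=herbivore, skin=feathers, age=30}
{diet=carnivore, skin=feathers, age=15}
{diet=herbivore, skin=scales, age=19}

Checking candidate rules against both groups, what survives is: skin is smooth.
{diet=omnivore, skin=smooth, age=19}: skin is smooth — fits, so In.
{diet=herbivore, skin=feathers, age=30}: skin is feathers — fails the rule, so Out.
{diet=carnivore, skin=feathers, age=15}: skin is feathers — fails the rule, so Out.
{diet=herbivore, skin=scales, age=19}: skin is scales — fails the rule, so Out.

In, Out, Out, Out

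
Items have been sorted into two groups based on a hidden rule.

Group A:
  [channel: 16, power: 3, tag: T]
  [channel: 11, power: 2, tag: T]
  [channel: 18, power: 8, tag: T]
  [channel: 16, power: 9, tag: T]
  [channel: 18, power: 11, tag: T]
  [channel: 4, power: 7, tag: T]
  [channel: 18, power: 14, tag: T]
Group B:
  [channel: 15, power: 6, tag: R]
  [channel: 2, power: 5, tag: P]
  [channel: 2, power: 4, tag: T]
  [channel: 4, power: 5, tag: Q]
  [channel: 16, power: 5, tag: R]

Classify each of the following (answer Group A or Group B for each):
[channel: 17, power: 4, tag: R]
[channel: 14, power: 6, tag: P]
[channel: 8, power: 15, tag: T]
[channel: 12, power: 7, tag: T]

All 'Group A' examples share one property — tag is T AND channel ≥ 4 — and every 'Group B' example lacks it.

Group B, Group B, Group A, Group A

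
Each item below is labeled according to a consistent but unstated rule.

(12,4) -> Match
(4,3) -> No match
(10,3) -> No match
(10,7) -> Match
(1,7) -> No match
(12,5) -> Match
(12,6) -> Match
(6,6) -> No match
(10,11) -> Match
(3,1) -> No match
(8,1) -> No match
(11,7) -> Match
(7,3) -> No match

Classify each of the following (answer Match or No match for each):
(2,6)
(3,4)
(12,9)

All 'Match' examples share one property — sum ≥ 16 — and every 'No match' example lacks it.
(2,6): 2+6 = 8, does not fit → No match.
(3,4): 3+4 = 7, does not fit → No match.
(12,9): 12+9 = 21, passes → Match.

No match, No match, Match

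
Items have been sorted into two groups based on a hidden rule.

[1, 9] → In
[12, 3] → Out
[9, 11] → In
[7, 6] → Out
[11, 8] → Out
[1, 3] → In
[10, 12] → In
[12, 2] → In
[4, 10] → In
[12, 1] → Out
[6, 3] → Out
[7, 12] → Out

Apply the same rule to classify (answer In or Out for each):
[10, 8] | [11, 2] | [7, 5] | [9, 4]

In, Out, In, Out

All 'In' examples share one property — sum is even — and every 'Out' example lacks it.
[10, 8]: 10+8 = 18 — matches, so In. [11, 2]: 11+2 = 13 — does not fit, so Out. [7, 5]: 7+5 = 12 — matches, so In. [9, 4]: 9+4 = 13 — does not fit, so Out.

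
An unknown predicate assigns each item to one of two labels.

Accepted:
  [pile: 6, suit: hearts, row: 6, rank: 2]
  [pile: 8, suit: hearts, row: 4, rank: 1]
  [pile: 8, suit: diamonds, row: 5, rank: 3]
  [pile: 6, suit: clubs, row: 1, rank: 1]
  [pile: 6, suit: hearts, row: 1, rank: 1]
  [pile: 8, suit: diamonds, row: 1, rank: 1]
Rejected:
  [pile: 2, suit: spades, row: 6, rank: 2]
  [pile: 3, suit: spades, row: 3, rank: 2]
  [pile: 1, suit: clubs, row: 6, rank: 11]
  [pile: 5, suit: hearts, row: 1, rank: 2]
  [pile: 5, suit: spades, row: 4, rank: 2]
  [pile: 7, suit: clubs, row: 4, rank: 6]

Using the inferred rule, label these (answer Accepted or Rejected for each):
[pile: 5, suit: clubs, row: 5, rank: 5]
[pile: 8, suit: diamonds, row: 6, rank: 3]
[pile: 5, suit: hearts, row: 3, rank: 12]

Every 'Accepted' example satisfies: rank ≤ 3 AND pile ≥ 6. None of the 'Rejected' examples do.
[pile: 5, suit: clubs, row: 5, rank: 5]: Rejected (rank = 5, pile = 5). [pile: 8, suit: diamonds, row: 6, rank: 3]: Accepted (rank = 3, pile = 8). [pile: 5, suit: hearts, row: 3, rank: 12]: Rejected (rank = 12, pile = 5).

Rejected, Accepted, Rejected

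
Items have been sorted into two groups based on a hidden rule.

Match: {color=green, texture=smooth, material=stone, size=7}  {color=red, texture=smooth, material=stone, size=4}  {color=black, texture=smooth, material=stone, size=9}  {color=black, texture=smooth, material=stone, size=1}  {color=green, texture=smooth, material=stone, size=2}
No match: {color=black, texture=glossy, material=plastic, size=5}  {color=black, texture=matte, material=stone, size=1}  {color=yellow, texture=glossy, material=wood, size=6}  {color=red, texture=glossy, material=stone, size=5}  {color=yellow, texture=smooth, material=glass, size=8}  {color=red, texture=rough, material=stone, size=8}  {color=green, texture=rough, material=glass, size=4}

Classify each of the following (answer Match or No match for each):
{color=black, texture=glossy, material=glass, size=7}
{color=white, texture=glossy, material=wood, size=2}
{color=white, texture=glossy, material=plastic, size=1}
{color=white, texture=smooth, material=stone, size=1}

No match, No match, No match, Match

'Match' ⟺ material is stone AND texture is smooth.
{color=black, texture=glossy, material=glass, size=7}: material is glass, texture is glossy, fails the rule → No match.
{color=white, texture=glossy, material=wood, size=2}: material is wood, texture is glossy, fails the rule → No match.
{color=white, texture=glossy, material=plastic, size=1}: material is plastic, texture is glossy, fails the rule → No match.
{color=white, texture=smooth, material=stone, size=1}: material is stone, texture is smooth, has this property → Match.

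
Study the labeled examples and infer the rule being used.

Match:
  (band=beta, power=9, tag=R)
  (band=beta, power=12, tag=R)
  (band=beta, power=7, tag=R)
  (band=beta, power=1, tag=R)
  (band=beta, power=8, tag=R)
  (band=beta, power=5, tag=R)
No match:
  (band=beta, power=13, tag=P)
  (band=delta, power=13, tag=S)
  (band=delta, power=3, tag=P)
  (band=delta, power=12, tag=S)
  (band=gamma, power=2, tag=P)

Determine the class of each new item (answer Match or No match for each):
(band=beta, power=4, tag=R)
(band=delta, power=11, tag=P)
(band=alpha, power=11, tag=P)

Match, No match, No match

The classifier is using: tag is R.
(band=beta, power=4, tag=R): tag is R, meets the rule → Match.
(band=delta, power=11, tag=P): tag is P, does not satisfy this → No match.
(band=alpha, power=11, tag=P): tag is P, does not satisfy this → No match.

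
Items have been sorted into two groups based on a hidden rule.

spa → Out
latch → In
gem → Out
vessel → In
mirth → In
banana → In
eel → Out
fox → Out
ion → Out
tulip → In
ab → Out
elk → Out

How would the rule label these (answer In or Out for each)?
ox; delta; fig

Out, In, Out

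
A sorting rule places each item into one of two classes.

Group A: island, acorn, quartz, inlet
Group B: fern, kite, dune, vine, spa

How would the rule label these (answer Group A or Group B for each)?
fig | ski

Rule: length ≥ 5. This holds for each 'Group A' example and fails for each 'Group B' one.
fig: Group B (length 3).
ski: Group B (length 3).

Group B, Group B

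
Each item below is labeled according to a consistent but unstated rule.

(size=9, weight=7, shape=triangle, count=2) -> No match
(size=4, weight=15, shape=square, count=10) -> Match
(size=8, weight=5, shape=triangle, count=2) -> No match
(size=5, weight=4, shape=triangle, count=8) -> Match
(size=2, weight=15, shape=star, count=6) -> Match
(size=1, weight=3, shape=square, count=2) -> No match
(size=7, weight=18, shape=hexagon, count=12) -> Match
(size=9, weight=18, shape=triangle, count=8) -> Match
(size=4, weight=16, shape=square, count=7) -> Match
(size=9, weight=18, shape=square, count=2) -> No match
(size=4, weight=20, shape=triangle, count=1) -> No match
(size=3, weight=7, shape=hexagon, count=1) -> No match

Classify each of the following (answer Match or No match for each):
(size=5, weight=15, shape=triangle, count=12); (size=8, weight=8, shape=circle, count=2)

Match, No match

The rule appears to be: count ≥ 6.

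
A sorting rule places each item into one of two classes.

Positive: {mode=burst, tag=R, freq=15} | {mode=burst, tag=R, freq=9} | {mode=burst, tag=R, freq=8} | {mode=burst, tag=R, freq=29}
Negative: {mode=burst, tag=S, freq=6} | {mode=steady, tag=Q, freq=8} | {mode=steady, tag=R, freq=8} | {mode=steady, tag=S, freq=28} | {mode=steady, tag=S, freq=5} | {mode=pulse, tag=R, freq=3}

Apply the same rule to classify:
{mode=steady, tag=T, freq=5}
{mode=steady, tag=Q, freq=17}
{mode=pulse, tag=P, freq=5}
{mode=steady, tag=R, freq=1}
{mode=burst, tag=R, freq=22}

Negative, Negative, Negative, Negative, Positive

Rule: mode is burst AND tag is R. This holds for each 'Positive' example and fails for each 'Negative' one.
{mode=steady, tag=T, freq=5} → mode is steady, tag is T → Negative.
{mode=steady, tag=Q, freq=17} → mode is steady, tag is Q → Negative.
{mode=pulse, tag=P, freq=5} → mode is pulse, tag is P → Negative.
{mode=steady, tag=R, freq=1} → mode is steady, tag is R → Negative.
{mode=burst, tag=R, freq=22} → mode is burst, tag is R → Positive.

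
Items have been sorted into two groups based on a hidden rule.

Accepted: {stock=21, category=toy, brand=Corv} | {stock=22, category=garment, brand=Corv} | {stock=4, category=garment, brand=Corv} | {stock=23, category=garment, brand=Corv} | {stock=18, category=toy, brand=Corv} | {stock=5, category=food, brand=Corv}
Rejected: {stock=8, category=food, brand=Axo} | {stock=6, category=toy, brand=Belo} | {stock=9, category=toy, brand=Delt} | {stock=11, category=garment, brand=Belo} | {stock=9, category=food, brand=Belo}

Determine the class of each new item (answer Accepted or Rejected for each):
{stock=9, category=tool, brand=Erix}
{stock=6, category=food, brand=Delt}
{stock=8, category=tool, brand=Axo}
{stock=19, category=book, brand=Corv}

The simplest hypothesis consistent with all the labels is: brand is Corv.

Rejected, Rejected, Rejected, Accepted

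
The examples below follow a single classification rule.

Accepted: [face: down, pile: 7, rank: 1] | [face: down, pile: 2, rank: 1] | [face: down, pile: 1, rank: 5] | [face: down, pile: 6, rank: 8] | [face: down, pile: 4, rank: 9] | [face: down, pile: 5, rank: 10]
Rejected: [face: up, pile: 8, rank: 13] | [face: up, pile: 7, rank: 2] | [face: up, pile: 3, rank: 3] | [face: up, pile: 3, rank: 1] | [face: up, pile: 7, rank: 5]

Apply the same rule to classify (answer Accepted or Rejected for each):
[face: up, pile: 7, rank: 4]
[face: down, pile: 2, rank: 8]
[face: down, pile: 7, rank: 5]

Rejected, Accepted, Accepted

One predicate separates the groups cleanly: face is down.
Rejected: [face: up, pile: 7, rank: 4], since face is up. Accepted: [face: down, pile: 2, rank: 8], since face is down. Accepted: [face: down, pile: 7, rank: 5], since face is down.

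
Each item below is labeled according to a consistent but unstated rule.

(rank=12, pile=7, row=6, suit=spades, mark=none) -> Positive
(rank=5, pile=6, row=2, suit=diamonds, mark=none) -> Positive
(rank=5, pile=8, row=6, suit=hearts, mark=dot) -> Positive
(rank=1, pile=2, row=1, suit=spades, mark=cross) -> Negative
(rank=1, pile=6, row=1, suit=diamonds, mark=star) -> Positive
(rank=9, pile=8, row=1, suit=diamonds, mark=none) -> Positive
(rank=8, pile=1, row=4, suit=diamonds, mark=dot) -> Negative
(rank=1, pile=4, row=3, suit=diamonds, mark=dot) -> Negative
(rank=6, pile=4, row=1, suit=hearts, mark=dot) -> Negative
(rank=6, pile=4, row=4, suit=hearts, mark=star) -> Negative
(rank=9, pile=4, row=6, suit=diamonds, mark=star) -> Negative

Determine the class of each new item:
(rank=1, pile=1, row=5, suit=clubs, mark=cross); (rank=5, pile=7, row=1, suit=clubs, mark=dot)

Negative, Positive

The simplest hypothesis consistent with all the labels is: pile ≥ 6.
(rank=1, pile=1, row=5, suit=clubs, mark=cross) → pile = 1 → Negative. (rank=5, pile=7, row=1, suit=clubs, mark=dot) → pile = 7 → Positive.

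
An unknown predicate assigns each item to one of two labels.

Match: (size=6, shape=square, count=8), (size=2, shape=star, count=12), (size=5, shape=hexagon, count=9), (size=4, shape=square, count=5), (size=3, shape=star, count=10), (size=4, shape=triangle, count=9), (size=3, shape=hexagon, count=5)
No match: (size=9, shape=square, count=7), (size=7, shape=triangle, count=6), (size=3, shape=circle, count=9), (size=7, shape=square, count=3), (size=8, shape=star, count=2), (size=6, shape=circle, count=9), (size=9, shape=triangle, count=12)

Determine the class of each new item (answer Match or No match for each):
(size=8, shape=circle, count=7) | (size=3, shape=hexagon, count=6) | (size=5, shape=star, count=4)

The rule appears to be: shape is not circle AND size ≤ 6.
(size=8, shape=circle, count=7): shape is circle, size = 8, fails this test → No match. (size=3, shape=hexagon, count=6): shape is hexagon, size = 3, has this property → Match. (size=5, shape=star, count=4): shape is star, size = 5, has this property → Match.

No match, Match, Match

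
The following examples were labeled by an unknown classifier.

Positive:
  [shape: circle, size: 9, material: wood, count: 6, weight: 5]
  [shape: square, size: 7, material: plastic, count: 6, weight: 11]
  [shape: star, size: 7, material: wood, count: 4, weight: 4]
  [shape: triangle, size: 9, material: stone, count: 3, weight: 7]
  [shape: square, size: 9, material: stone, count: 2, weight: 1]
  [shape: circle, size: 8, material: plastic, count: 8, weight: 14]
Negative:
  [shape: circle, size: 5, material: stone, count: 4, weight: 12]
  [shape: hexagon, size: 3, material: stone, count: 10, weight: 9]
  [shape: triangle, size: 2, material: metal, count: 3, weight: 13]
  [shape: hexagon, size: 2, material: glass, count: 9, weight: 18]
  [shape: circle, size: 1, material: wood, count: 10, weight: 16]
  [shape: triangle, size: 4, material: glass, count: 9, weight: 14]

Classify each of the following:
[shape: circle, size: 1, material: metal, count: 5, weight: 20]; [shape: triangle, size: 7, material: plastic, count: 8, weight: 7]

The pattern is that an item is 'Positive' exactly when: size ≥ 7.
Negative: [shape: circle, size: 1, material: metal, count: 5, weight: 20], since size = 1. Positive: [shape: triangle, size: 7, material: plastic, count: 8, weight: 7], since size = 7.

Negative, Positive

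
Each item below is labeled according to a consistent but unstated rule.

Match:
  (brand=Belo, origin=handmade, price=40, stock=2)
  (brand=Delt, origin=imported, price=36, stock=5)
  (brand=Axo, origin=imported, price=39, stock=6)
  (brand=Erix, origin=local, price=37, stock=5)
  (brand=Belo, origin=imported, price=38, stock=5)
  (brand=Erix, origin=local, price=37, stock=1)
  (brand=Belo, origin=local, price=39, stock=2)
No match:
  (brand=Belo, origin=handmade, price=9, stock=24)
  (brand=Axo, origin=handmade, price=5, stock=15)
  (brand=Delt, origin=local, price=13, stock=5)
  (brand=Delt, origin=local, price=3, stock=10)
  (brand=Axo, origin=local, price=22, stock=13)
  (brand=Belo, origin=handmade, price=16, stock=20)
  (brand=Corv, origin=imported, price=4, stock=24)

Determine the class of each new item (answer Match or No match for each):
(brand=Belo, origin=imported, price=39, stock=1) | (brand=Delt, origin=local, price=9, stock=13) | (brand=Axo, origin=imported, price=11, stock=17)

The classifier is using: price ≥ 36.
(brand=Belo, origin=imported, price=39, stock=1): price = 39 — matches, so Match. (brand=Delt, origin=local, price=9, stock=13): price = 9 — doesn't qualify, so No match. (brand=Axo, origin=imported, price=11, stock=17): price = 11 — doesn't qualify, so No match.

Match, No match, No match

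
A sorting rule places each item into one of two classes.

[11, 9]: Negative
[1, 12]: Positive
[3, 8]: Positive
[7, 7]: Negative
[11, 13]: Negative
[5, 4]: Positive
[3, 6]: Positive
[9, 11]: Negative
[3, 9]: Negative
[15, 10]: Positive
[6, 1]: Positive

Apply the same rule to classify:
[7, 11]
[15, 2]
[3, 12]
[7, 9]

Negative, Positive, Positive, Negative

Rule: sum is odd. This holds for each 'Positive' example and fails for each 'Negative' one.
[7, 11] → 7+11 = 18 → Negative. [15, 2] → 15+2 = 17 → Positive. [3, 12] → 3+12 = 15 → Positive. [7, 9] → 7+9 = 16 → Negative.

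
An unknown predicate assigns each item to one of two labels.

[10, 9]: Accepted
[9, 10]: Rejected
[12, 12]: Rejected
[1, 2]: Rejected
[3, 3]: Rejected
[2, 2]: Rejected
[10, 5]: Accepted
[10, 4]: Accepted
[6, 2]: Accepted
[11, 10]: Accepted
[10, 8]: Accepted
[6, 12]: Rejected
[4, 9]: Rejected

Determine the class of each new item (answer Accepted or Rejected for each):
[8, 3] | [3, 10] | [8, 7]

Accepted, Rejected, Accepted

Every 'Accepted' example satisfies: first > second. None of the 'Rejected' examples do.
[8, 3]: Accepted (8 > 3).
[3, 10]: Rejected (3 < 10).
[8, 7]: Accepted (8 > 7).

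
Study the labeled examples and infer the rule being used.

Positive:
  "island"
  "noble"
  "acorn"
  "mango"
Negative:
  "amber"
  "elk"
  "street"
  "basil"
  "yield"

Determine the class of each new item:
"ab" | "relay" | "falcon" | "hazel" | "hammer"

Negative, Negative, Positive, Negative, Negative

The rule appears to be: contains 'n'.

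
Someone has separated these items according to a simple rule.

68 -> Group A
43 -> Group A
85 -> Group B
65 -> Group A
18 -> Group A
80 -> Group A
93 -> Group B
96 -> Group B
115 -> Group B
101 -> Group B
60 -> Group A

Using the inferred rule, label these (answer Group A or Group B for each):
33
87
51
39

Group A, Group B, Group A, Group A

The rule appears to be: at most 80.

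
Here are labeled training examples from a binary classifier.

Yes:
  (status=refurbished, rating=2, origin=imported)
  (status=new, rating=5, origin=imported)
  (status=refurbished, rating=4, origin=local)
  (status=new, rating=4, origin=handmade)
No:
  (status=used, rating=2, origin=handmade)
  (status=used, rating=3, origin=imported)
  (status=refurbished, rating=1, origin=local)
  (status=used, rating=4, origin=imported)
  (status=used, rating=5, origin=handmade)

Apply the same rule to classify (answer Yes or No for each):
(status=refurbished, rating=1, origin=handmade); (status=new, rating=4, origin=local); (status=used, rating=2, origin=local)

'Yes' ⟺ status is not used AND rating ≥ 2.
(status=refurbished, rating=1, origin=handmade) → status is refurbished, rating = 1 → No.
(status=new, rating=4, origin=local) → status is new, rating = 4 → Yes.
(status=used, rating=2, origin=local) → status is used, rating = 2 → No.

No, Yes, No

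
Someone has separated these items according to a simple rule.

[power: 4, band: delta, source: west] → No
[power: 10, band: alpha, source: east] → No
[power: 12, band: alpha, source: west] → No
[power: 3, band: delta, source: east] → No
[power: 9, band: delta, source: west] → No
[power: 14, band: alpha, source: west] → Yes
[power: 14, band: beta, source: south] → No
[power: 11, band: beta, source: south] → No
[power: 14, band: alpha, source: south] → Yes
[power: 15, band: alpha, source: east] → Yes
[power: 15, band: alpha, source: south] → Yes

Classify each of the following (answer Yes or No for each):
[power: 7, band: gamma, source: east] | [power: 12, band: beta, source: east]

No, No

The distinguishing property — band is alpha AND power ≥ 14 — holds for all the 'Yes' cases and none of the 'No' cases.
[power: 7, band: gamma, source: east]: band is gamma, power = 7 — does not satisfy this, so No. [power: 12, band: beta, source: east]: band is beta, power = 12 — does not satisfy this, so No.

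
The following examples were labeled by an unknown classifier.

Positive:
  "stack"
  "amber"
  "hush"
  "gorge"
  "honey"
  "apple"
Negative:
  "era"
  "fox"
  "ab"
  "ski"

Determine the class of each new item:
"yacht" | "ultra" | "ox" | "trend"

Rule: length ≥ 4. This holds for each 'Positive' example and fails for each 'Negative' one.
"yacht": length 5 — meets the rule, so Positive. "ultra": length 5 — meets the rule, so Positive. "ox": length 2 — fails this test, so Negative. "trend": length 5 — meets the rule, so Positive.

Positive, Positive, Negative, Positive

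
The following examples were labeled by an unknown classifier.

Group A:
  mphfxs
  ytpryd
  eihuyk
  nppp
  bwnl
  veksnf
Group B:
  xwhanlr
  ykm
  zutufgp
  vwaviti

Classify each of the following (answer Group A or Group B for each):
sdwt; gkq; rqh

Group A, Group B, Group B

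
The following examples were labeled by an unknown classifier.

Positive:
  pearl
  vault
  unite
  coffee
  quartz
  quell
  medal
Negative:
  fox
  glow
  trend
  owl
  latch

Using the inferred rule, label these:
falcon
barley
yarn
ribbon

Positive, Positive, Negative, Positive

The classifier is using: has ≥ 2 vowels.
falcon: 2 vowels, passes → Positive. barley: 2 vowels, passes → Positive. yarn: 1 vowel, does not fit → Negative. ribbon: 2 vowels, passes → Positive.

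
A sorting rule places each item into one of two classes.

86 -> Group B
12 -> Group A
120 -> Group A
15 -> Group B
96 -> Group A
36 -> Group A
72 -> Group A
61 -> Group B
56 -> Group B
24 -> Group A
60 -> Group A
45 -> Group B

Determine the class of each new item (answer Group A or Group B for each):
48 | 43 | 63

Group A, Group B, Group B

Rule: multiple of 6. This holds for each 'Group A' example and fails for each 'Group B' one.
48 → 48 = 6·8 → Group A. 43 → 43 = 6·7 + 1 → Group B. 63 → 63 = 6·10 + 3 → Group B.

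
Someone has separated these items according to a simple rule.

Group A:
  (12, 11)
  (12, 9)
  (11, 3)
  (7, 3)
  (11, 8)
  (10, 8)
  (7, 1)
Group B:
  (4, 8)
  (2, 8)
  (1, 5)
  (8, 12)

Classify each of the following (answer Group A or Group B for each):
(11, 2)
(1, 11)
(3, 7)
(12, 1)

Group A, Group B, Group B, Group A

The simplest hypothesis consistent with all the labels is: first > second.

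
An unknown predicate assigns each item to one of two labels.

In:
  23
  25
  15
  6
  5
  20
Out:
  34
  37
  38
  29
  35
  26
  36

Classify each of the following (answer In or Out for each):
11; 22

The distinguishing property — at most 25 — holds for all the 'In' cases and none of the 'Out' cases.

In, In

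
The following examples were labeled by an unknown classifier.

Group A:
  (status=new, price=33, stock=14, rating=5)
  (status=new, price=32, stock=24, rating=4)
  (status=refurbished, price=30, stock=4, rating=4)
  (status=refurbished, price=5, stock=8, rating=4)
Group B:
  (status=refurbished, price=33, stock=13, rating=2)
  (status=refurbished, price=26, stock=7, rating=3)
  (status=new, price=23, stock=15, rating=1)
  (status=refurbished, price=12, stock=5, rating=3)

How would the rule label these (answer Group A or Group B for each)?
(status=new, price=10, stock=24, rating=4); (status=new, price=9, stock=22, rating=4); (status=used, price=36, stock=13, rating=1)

The rule appears to be: rating ≥ 4.

Group A, Group A, Group B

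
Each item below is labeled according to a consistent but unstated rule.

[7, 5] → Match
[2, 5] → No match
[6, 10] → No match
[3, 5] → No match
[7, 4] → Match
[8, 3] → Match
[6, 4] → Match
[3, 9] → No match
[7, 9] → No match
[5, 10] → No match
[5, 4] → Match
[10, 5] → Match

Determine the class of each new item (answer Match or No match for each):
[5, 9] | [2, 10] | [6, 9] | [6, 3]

Rule: first > second. This holds for each 'Match' example and fails for each 'No match' one.
[5, 9] → 5 < 9 → No match.
[2, 10] → 2 < 10 → No match.
[6, 9] → 6 < 9 → No match.
[6, 3] → 6 > 3 → Match.

No match, No match, No match, Match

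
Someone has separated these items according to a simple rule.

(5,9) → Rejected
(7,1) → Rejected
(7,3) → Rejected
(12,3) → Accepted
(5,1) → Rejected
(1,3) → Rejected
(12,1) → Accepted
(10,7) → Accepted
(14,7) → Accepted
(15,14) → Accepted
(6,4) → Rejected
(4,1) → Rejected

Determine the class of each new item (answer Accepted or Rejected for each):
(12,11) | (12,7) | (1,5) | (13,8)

Accepted, Accepted, Rejected, Accepted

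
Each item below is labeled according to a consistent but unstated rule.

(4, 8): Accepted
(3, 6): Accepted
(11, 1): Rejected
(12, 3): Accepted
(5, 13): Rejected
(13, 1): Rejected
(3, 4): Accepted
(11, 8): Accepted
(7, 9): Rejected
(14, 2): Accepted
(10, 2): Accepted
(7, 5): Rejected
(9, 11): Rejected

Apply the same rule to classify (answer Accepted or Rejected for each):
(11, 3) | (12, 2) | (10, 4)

All 'Accepted' examples share one property — product is even — and every 'Rejected' example lacks it.
(11, 3) → 11·3 = 33 → Rejected.
(12, 2) → 12·2 = 24 → Accepted.
(10, 4) → 10·4 = 40 → Accepted.

Rejected, Accepted, Accepted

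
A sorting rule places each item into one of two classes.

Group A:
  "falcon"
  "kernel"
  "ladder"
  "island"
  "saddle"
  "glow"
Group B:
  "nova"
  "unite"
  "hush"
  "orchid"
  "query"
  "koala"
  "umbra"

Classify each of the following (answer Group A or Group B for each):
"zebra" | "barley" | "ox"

Group B, Group A, Group B

The classifier is using: even length AND contains 'l'.
"zebra" → length 5, no 'l' → Group B. "barley" → length 6, has 'l' → Group A. "ox" → length 2, no 'l' → Group B.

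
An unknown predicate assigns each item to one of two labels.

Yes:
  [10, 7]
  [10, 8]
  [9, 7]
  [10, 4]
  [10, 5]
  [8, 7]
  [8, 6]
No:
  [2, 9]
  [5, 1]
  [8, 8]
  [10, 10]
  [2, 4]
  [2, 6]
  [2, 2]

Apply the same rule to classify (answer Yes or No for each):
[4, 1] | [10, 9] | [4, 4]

No, Yes, No

'Yes' ⟺ first > second AND sum ≥ 8.
[4, 1]: 4 > 1, 4+1 = 5, doesn't match → No. [10, 9]: 10 > 9, 10+9 = 19, checks out → Yes. [4, 4]: 4 = 4, 4+4 = 8, doesn't match → No.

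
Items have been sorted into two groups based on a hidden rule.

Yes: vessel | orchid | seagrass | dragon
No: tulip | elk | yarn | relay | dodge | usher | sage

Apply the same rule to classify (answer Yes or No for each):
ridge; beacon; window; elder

The simplest hypothesis consistent with all the labels is: length ≥ 6.
ridge: length 5 — doesn't match, so No. beacon: length 6 — satisfies this, so Yes. window: length 6 — satisfies this, so Yes. elder: length 5 — doesn't match, so No.

No, Yes, Yes, No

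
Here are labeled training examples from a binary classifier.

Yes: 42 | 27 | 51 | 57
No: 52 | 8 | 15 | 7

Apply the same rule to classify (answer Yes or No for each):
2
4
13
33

No, No, No, Yes

'Yes' ⟺ multiple of 3 AND at least 27.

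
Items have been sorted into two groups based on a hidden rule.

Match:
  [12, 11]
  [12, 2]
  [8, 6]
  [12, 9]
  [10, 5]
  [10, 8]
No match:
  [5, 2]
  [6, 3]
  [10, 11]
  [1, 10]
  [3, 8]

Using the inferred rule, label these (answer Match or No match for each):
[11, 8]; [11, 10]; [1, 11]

Match, Match, No match

The rule appears to be: first > second AND sum ≥ 11.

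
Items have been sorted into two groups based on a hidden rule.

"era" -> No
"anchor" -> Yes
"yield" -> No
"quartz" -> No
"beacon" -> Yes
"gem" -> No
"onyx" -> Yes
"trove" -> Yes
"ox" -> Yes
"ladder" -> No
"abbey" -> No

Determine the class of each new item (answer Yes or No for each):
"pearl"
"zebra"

Checking candidate rules against both groups, what survives is: contains 'o'.
"pearl": no 'o', fails this test → No.
"zebra": no 'o', fails this test → No.

No, No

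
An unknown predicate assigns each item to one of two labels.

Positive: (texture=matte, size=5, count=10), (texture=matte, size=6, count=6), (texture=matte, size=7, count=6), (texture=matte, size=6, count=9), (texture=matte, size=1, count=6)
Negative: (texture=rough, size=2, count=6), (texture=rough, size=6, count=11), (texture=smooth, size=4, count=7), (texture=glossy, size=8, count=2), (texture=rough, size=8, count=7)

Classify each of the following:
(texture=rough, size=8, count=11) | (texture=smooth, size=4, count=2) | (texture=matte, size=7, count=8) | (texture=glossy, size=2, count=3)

Negative, Negative, Positive, Negative

The rule appears to be: texture is matte.
(texture=rough, size=8, count=11): texture is rough — does not pass, so Negative.
(texture=smooth, size=4, count=2): texture is smooth — does not pass, so Negative.
(texture=matte, size=7, count=8): texture is matte — passes, so Positive.
(texture=glossy, size=2, count=3): texture is glossy — does not pass, so Negative.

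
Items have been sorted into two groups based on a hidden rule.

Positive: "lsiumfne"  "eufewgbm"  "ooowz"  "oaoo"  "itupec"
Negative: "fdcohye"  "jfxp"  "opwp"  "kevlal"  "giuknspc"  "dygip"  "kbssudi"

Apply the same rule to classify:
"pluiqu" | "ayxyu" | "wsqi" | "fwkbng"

All 'Positive' examples share one property — has ≥ 3 vowels — and every 'Negative' example lacks it.

Positive, Negative, Negative, Negative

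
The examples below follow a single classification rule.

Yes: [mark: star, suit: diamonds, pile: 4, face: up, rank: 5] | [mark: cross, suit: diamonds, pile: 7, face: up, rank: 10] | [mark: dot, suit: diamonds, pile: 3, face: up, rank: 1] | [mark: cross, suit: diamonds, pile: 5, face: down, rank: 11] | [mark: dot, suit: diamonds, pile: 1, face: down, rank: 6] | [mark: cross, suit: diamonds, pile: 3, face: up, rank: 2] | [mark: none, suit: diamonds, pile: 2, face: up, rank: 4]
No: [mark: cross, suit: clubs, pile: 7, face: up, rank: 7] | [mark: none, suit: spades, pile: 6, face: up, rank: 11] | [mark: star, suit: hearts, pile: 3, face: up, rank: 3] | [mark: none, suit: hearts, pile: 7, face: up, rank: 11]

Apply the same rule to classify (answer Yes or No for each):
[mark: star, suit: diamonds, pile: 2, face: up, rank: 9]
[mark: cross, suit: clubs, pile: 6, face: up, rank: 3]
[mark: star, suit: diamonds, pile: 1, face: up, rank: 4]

Yes, No, Yes

Comparing the two groups points to one rule — suit is diamonds.
[mark: star, suit: diamonds, pile: 2, face: up, rank: 9]: suit is diamonds — has this property, so Yes. [mark: cross, suit: clubs, pile: 6, face: up, rank: 3]: suit is clubs — does not pass, so No. [mark: star, suit: diamonds, pile: 1, face: up, rank: 4]: suit is diamonds — has this property, so Yes.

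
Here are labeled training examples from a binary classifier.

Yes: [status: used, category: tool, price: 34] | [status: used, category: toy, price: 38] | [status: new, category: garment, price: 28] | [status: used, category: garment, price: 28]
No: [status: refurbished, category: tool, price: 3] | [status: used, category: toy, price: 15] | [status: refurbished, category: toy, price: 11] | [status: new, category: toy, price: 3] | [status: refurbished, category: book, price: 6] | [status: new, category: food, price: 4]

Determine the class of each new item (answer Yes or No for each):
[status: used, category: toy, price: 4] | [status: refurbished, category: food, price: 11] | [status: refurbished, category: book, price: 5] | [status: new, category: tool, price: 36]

The pattern is that an item is 'Yes' exactly when: price ≥ 28.
[status: used, category: toy, price: 4]: No (price = 4). [status: refurbished, category: food, price: 11]: No (price = 11). [status: refurbished, category: book, price: 5]: No (price = 5). [status: new, category: tool, price: 36]: Yes (price = 36).

No, No, No, Yes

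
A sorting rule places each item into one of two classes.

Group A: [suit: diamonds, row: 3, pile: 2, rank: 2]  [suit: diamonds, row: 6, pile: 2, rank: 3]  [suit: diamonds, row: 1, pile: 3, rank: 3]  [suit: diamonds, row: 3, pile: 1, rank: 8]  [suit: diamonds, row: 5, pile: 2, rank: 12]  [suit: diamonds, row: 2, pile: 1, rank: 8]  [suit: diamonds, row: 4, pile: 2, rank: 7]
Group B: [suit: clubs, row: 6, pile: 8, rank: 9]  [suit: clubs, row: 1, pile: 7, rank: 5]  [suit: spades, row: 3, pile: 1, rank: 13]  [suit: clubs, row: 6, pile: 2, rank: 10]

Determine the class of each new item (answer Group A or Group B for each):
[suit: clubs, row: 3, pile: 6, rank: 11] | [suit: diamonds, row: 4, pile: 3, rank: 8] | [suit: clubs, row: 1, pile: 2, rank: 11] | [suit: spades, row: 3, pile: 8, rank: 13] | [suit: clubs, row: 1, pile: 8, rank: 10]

All 'Group A' examples share one property — suit is diamonds — and every 'Group B' example lacks it.
[suit: clubs, row: 3, pile: 6, rank: 11]: suit is clubs, fails the rule → Group B.
[suit: diamonds, row: 4, pile: 3, rank: 8]: suit is diamonds, matches → Group A.
[suit: clubs, row: 1, pile: 2, rank: 11]: suit is clubs, fails the rule → Group B.
[suit: spades, row: 3, pile: 8, rank: 13]: suit is spades, fails the rule → Group B.
[suit: clubs, row: 1, pile: 8, rank: 10]: suit is clubs, fails the rule → Group B.

Group B, Group A, Group B, Group B, Group B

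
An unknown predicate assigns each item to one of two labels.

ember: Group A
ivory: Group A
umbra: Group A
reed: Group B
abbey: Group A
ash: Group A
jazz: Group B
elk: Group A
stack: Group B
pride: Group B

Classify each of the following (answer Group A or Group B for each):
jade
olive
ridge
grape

Looking at the examples, the only property every 'Group A' case has and every 'Group B' case lacks is: starts with a vowel.
jade: starts with 'j', does not pass → Group B.
olive: starts with 'o', checks out → Group A.
ridge: starts with 'r', does not pass → Group B.
grape: starts with 'g', does not pass → Group B.

Group B, Group A, Group B, Group B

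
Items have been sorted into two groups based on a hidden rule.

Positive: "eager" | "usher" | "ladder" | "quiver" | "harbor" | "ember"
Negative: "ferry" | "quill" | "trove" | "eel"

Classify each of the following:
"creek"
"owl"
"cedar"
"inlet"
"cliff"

Negative, Negative, Positive, Negative, Negative

Looking at the examples, the only property every 'Positive' case has and every 'Negative' case lacks is: ends with 'r'.
"creek" → ends with 'k' → Negative. "owl" → ends with 'l' → Negative. "cedar" → ends with 'r' → Positive. "inlet" → ends with 't' → Negative. "cliff" → ends with 'f' → Negative.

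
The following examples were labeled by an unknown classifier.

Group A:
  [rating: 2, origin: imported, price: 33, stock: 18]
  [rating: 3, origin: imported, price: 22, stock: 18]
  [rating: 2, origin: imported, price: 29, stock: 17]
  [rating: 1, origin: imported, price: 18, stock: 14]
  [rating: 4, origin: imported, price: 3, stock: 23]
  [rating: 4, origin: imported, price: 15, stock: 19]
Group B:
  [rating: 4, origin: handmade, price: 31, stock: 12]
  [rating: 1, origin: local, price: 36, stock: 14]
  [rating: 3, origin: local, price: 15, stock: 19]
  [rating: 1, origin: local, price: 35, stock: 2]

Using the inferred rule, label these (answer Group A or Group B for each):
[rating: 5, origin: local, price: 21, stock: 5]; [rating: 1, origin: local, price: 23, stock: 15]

The common property of the 'Group A' items is: origin is imported. No 'Group B' item has it.
[rating: 5, origin: local, price: 21, stock: 5] — origin is local, hence Group B. [rating: 1, origin: local, price: 23, stock: 15] — origin is local, hence Group B.

Group B, Group B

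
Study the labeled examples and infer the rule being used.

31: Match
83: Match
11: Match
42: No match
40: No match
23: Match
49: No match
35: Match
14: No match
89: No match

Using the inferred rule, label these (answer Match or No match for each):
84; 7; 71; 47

No match, Match, Match, Match

All 'Match' examples share one property — ≡ 3 (mod 4) — and every 'No match' example lacks it.
84: 84 mod 4 = 0, doesn't qualify → No match. 7: 7 mod 4 = 3, passes → Match. 71: 71 mod 4 = 3, passes → Match. 47: 47 mod 4 = 3, passes → Match.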